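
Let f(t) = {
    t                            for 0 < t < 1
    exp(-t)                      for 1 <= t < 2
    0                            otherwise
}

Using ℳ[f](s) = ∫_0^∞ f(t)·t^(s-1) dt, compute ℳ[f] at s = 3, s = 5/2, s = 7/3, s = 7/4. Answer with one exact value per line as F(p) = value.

F(3) = -10*exp(-2) + 1/4 + 5*exp(-1)
F(5/2) = (-98*sqrt(2) + (-21*sqrt(pi)*erfc(sqrt(2)) + 21*sqrt(pi)*erfc(1) + 8)*exp(2) + 70*E)*exp(-2)/28
F(7/3) = -uppergamma(7/3, 2) + 3/10 + uppergamma(7/3, 1)
F(7/4) = -uppergamma(7/4, 2) + 4/11 + uppergamma(7/4, 1)

cuts at 1: linearity sums the 2 kernel integrals
the [0, 1) slice contributes ∫ t·t^(s-1) dt
∫ over [1, 2) of exp(-t)·t^(s-1) joins the sum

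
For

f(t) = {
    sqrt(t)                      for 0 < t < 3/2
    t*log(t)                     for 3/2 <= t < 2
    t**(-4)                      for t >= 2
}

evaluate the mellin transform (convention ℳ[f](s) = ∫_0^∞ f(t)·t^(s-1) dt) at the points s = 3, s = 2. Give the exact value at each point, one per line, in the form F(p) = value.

split f at 3/2, 2: ℳ[f](s) collects 3 kernel integrals
over [0, 3/2), the kernel integral of sqrt(t) enters the sum
the [3/2, 2) slice contributes ∫ t*log(t)·t^(s-1) dt
[2, ∞) adds the kernel integral of t**(-4)

F(3) = -81*log(3)/64 - 47/256 + 27*sqrt(6)/56 + 337*log(2)/64
F(2) = -9*log(3)/8 - 7/18 + 9*sqrt(6)/20 + 91*log(2)/24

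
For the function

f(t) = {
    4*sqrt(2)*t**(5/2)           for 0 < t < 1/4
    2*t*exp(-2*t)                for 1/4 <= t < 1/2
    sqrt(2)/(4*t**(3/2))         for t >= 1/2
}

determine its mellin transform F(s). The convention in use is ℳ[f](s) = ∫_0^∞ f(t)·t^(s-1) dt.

(4*2**s*(2*s - 3)*(2*s + 5)*uppergamma(s + 1, 1/2) - 4*2**s*(2*s - 3)*(2*s + 5)*uppergamma(s + 1, 1) - 8*2**s*(2*s + 5) + sqrt(2)*(2*s - 3))/(4*2**(2*s)*(2*s - 3)*(2*s + 5))
  -5/2 < Re(s) < 3/2

remove the common scale on t first: t**(5/2) on [0, 1/2); t*exp(-t) on [1/2, 1); t**(-3/2) on [1, ∞)
strip the shared t-power: t**(7/2) on [0, 1/2); t**2*exp(-t) on [1/2, 1); 1/sqrt(t) on [1, ∞)
reversing the shared t-power: t**(3/2) on [0, 1/2); exp(-t) on [1/2, 1); t**(-5/2) on [1, ∞)
the 3 pieces separated at 1/4, 1/2 each add one integral
∫ over [0, 1/4) of 4*sqrt(2)*t**(5/2)·t^(s-1) joins the sum
over [1/4, 1/2), the kernel integral of 2*t*exp(-2*t) enters the sum
piece [1/2, ∞): integrate sqrt(2)/(4*t**(3/2)) against the kernel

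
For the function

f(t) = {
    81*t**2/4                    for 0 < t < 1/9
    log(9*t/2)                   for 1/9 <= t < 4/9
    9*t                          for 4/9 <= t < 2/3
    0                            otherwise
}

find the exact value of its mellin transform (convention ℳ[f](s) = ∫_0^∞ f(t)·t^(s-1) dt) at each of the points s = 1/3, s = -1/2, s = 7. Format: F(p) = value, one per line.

F(1/3) = 3**(1/3)*(-112*2**(2/3) + log(2**(28 + 28*2**(2/3))) + 42*6**(1/3) + 85)/28
F(-1/2) = -9*log(2) - 11/2 + 6*sqrt(6)
F(7) = 16385*log(2)/33480783 + 355314901/8437157316

reversing the common scale on t: 9*t**2/4 on [0, 1/3); log(3*t/2) on [1/3, 4/3); 3*t on [4/3, 2)
the common scale on t comes off first: t**2 on [0, 1/2); log(t) on [1/2, 2); 2*t on [2, 3)
summing 3 kernel integrals split by 1/9, 4/9 yields ℳ[f](s)
the [0, 1/9) slice contributes ∫ 81*t**2/4·t^(s-1) dt
∫ over [1/9, 4/9) of log(9*t/2)·t^(s-1) joins the sum
on [4/9, 2/3) integrate f = 9*t against the kernel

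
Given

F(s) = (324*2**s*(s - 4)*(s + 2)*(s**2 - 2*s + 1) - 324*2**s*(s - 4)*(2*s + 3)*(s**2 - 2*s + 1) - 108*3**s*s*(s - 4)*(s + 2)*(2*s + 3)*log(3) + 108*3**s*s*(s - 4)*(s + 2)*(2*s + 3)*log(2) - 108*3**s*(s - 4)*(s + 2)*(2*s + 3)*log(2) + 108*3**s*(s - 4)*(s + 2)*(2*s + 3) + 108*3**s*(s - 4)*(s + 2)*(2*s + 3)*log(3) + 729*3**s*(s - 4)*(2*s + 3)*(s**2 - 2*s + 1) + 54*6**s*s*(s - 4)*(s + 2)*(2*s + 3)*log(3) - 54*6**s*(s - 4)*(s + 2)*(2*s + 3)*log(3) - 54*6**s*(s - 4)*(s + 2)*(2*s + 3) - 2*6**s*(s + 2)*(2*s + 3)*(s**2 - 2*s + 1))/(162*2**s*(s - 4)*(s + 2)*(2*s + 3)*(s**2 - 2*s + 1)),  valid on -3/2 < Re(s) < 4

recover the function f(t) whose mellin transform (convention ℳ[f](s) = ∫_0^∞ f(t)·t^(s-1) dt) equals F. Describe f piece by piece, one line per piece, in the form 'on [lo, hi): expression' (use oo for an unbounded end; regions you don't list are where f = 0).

on [0, 1): t**(3/2)
on [1, 3/2): 2*t**2
on [3/2, 3): log(t)/t
on [3, oo): t**(-4)

integrate the 4 segments split at 1, 3/2, 3, then add the results
segment [0, 1) carries t**(3/2); integrate it
on [1, 3/2) integrate f = 2*t**2 against the kernel
over [3/2, 3), the kernel integral of log(t)/t enters the sum
piece [3, ∞): integrate t**(-4) against the kernel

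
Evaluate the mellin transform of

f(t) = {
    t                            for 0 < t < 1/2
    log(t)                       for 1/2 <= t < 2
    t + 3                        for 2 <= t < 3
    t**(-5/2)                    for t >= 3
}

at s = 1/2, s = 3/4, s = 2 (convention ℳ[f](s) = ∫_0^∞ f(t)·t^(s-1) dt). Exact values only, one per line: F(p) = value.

F(1/2) = sqrt(2)*(-330 + sqrt(2) + 108*log(2) + 144*sqrt(6))/36
F(3/4) = 2**(1/4)*(-436*sqrt(2) + 2*2**(3/4)*3**(1/4) + 65 + log(2**(42 + 84*sqrt(2))) + 180*6**(3/4))/63
F(2) = 2*sqrt(3)/3 + 17*log(2)/8 + 207/16

treat the 4 regions marked off by 1/2, 2, 3 separately and sum
the [0, 1/2) slice contributes ∫ t·t^(s-1) dt
∫ over [1/2, 2) of log(t)·t^(s-1) joins the sum
on [2, 3) integrate f = (t + 3) against the kernel
piece [3, ∞): integrate t**(-5/2) against the kernel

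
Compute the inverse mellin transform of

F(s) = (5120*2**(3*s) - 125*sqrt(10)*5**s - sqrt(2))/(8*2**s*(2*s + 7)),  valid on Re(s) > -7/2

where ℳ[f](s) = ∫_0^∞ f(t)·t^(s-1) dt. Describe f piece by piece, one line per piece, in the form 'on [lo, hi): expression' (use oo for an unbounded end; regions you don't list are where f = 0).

along the cuts 1/2, 5/2, ℳ[f](s) splits into 3 integrals
∫ t**(7/2)/2·t^(s-1) over [0, 1/2)
on [1/2, 5/2) integrate f = 3*t**(7/2)/2 against the kernel
∫ over [5/2, 4) of 5*t**(7/2)/2·t^(s-1) joins the sum

on [0, 1/2): t**(7/2)/2
on [1/2, 5/2): 3*t**(7/2)/2
on [5/2, 4): 5*t**(7/2)/2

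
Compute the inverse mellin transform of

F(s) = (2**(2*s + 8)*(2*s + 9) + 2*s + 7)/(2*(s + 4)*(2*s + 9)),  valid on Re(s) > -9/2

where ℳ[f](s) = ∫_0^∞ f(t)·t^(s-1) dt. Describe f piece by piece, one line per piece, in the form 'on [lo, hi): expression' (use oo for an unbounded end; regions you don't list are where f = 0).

on [0, 1): t**(9/2)
on [1, 4): t**4/2

peel off the shared t-power: t**(5/2) on [0, 1); t**2/2 on [1, 4)
strip the shared t-power: sqrt(t) on [0, 1); 1/2 on [1, 4)
strip the power substitution: t on [0, 1); 1/2 on [1, 2)
decompose at 1; ℳ[f](s) sums the 2 pieces' integrals
over [0, 1), the kernel integral of t**(9/2) enters the sum
∫ over [1, 4) of t**4/2·t^(s-1) joins the sum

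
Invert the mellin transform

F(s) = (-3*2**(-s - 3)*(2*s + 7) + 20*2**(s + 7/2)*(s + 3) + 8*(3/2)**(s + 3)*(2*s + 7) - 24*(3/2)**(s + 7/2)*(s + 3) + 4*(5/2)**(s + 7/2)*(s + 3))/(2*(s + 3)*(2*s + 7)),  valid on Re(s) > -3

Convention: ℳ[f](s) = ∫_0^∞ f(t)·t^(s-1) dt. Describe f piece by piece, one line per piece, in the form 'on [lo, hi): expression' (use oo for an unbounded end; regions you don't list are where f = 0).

on [0, 1/2): 5*t**3/2
on [1/2, 3/2): 4*t**3
on [3/2, 2): 6*t**(7/2)
on [2, 5/2): t**(7/2)

split f at 1/2, 3/2, 2: ℳ[f](s) collects 4 kernel integrals
on [0, 1/2): add ∫ 5*t**3/2·t^(s-1) dt
∫ 4*t**3·t^(s-1) over [1/2, 3/2)
over [3/2, 2), the kernel integral of 6*t**(7/2) enters the sum
the [2, 5/2) slice contributes ∫ t**(7/2)·t^(s-1) dt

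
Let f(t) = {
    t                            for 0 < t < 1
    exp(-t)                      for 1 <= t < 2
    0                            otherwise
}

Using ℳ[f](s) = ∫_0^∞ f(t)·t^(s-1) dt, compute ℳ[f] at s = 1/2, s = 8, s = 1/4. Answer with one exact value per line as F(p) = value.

F(1/2) = -sqrt(pi)*erfc(sqrt(2)) + sqrt(pi)*erfc(1) + 2/3
F(8) = -37200*exp(-2) + 1/9 + 13700*exp(-1)
F(1/4) = -uppergamma(1/4, 2) + uppergamma(1/4, 1) + 4/5

f breaks at 1 into 2 integrals to sum
[0, 1) adds the kernel integral of t
∫ over [1, 2) of exp(-t)·t^(s-1) joins the sum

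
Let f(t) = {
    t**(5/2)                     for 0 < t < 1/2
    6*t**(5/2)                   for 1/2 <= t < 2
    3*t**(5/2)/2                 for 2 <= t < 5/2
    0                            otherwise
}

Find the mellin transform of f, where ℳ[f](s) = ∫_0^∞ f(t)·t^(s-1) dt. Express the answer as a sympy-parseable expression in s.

(-10*2**(-s - 5/2) + 9*2**(s + 5/2) + 3*(5/2)**(s + 5/2))/(2*s + 5)
  Re(s) > -5/2

treat the 3 regions marked off by 1/2, 2 separately and sum
on [0, 1/2) integrate f = t**(5/2) against the kernel
between 1/2 and 2 the integrand is 6*t**(5/2)·t^(s-1)
[2, 5/2) adds the kernel integral of 3*t**(5/2)/2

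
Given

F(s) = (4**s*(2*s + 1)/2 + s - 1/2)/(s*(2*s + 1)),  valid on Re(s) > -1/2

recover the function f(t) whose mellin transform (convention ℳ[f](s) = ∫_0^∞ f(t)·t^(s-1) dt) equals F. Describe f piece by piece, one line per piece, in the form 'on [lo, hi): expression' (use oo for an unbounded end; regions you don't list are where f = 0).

on [0, 1): sqrt(t)
on [1, 4): 1/2

back out the power substitution: t on [0, 1); 1/2 on [1, 2)
integrate the 2 segments split at 1, then add the results
∫ over [0, 1) of sqrt(t)·t^(s-1) joins the sum
∫ 1/2·t^(s-1) over [1, 4)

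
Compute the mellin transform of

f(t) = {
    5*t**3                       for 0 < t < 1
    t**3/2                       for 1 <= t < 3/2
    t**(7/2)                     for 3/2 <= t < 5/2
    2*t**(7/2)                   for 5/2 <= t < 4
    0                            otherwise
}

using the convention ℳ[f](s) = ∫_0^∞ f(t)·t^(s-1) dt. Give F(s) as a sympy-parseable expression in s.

breakpoints 1, 3/2, 5/2: one integral from each of the 4 segments
the [0, 1) slice contributes ∫ 5*t**3·t^(s-1) dt
segment 1 to 3/2 holds t**3/2; add its integral
piece [3/2, 5/2): integrate t**(7/2) against the kernel
segment 5/2 to 4 holds 2*t**(7/2); add its integral

((3/2)**(s + 3)*(2*s + 7) - 4*(3/2)**(s + 7/2)*(s + 3) + 8*4**(s + 7/2)*(s + 3) - 4*(5/2)**(s + 7/2)*(s + 3) + 18*s + 63)/(2*(s + 3)*(2*s + 7))
  Re(s) > -3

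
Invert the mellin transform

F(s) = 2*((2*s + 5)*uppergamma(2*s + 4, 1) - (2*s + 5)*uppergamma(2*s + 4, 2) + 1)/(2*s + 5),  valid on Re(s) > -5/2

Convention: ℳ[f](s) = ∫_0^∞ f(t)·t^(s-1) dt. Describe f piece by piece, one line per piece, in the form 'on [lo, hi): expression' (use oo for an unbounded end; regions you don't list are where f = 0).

undo the shared t-power: sqrt(t) on [0, 1); exp(-sqrt(t)) on [1, 4)
reversing the power substitution: t on [0, 1); exp(-t) on [1, 2)
summing 2 kernel integrals split by 1 yields ℳ[f](s)
∫ t**(5/2)·t^(s-1) over [0, 1)
for t in [1, 4): the term is ∫ t**2*exp(-sqrt(t))·t^(s-1)

on [0, 1): t**(5/2)
on [1, 4): t**2*exp(-sqrt(t))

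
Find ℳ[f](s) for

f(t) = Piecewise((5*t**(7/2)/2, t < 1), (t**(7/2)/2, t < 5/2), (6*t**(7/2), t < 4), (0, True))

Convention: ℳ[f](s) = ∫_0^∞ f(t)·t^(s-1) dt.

linearity at 1, 5/2 turns ℳ[f](s) into 3 summed integrals
the [0, 1) slice contributes ∫ 5*t**(7/2)/2·t^(s-1) dt
piece [1, 5/2): integrate t**(7/2)/2 against the kernel
∫ 6*t**(7/2)·t^(s-1) over [5/2, 4)

(12*4**(s + 7/2) - 11*(5/2)**(s + 7/2) + 4)/(2*s + 7)
  Re(s) > -7/2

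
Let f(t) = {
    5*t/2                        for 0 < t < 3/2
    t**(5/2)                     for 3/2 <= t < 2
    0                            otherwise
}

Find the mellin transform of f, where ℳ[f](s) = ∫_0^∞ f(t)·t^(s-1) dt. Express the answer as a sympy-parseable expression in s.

treat the 2 regions marked off by 3/2 separately and sum
∫ 5*t/2·t^(s-1) over [0, 3/2)
for t in [3/2, 2): the term is ∫ t**(5/2)·t^(s-1)

(4*2**(s + 5/2)*(s + 1) + 5*(3/2)**(s + 1)*(2*s + 5) - 4*(3/2)**(s + 5/2)*(s + 1))/(2*(s + 1)*(2*s + 5))
  Re(s) > -1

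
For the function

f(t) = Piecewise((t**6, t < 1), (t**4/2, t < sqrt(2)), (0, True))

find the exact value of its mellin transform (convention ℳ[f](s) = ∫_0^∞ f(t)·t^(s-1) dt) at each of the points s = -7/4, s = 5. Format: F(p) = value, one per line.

invert the power substitution to get t**3 on [0, 1); t**2/2 on [1, 2)
invert the shared t-power to get t on [0, 1); 1/2 on [1, 2)
linearity at 1 turns ℳ[f](s) into 2 summed integrals
the [0, 1) slice contributes ∫ t**6·t^(s-1) dt
between 1 and sqrt(2) the integrand is t**4/2·t^(s-1)

F(-7/4) = 2/153 + 4*2**(1/8)/9
F(5) = 7/198 + 8*sqrt(2)/9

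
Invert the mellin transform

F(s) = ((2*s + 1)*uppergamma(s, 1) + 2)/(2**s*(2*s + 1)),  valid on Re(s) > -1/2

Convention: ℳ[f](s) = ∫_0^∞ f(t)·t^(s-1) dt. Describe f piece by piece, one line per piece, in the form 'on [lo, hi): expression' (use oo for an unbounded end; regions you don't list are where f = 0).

undo the common scale on t: sqrt(t) on [0, 1); exp(-t) on [1, ∞)
slice at 1/2, transform all 2 pieces, and sum them
between 0 and 1/2 the integrand is sqrt(2)*sqrt(t)·t^(s-1)
over [1/2, ∞), the kernel integral of exp(-2*t) enters the sum

on [0, 1/2): sqrt(2)*sqrt(t)
on [1/2, oo): exp(-2*t)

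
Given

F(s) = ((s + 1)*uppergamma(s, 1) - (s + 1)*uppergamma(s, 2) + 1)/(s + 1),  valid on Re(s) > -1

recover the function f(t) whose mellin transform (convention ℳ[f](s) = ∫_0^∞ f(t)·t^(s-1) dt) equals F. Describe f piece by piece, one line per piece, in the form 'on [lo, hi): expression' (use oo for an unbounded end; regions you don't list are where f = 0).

on [0, 1): t
on [1, 2): exp(-t)

treat the 2 regions marked off by 1 separately and sum
between 0 and 1 the integrand is t·t^(s-1)
the [1, 2) slice contributes ∫ exp(-t)·t^(s-1) dt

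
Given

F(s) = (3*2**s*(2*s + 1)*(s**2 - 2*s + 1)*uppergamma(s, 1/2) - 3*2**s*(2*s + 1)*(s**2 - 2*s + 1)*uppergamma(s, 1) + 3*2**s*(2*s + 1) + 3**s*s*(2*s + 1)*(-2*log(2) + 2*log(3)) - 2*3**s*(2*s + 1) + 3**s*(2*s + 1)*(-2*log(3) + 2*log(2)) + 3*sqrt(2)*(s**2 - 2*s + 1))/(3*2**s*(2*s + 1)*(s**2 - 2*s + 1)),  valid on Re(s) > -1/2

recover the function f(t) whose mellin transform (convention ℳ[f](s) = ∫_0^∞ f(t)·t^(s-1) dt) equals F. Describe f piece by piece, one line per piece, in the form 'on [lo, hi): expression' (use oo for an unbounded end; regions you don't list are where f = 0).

on [0, 1/2): sqrt(t)
on [1/2, 1): exp(-t)
on [1, 3/2): log(t)/t

along the cuts 1/2, 1, ℳ[f](s) splits into 3 integrals
∫ sqrt(t)·t^(s-1) over [0, 1/2)
segment 1/2 to 1 holds exp(-t); add its integral
between 1 and 3/2 the integrand is log(t)/t·t^(s-1)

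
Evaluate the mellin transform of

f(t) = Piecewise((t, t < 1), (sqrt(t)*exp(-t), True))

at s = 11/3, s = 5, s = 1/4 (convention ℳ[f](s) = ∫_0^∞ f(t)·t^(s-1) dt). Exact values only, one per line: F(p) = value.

back out the shared t-power: sqrt(t) on [0, 1); exp(-t) on [1, ∞)
treat the 2 regions marked off by 1 separately and sum
the [0, 1) slice contributes ∫ t·t^(s-1) dt
the [1, ∞) slice contributes ∫ sqrt(t)*exp(-t)·t^(s-1) dt

F(11/3) = 3/14 + uppergamma(25/6, 1)
F(5) = (E*(16 + 2835*sqrt(pi)*erfc(1)) + 11490)*exp(-1)/96
F(1/4) = uppergamma(3/4, 1) + 4/5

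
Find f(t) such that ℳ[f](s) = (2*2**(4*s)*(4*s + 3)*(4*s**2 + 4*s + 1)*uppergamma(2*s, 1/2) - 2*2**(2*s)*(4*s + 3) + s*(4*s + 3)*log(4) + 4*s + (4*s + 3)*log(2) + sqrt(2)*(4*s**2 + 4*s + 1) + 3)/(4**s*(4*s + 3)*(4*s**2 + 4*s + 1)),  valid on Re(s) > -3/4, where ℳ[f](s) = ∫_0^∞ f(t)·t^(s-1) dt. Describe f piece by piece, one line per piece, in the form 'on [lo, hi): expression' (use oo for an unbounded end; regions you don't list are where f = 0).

on [0, 1/4): t**(3/4)
on [1/4, 1): sqrt(t)*log(sqrt(t))
on [1, oo): exp(-sqrt(t)/2)

undo the power substitution: t**(3/2) on [0, 1/2); t*log(t) on [1/2, 1); exp(-t/2) on [1, ∞)
integrate the 3 segments split at 1/4, 1, then add the results
∫ t**(3/4)·t^(s-1) over [0, 1/4)
segment [1/4, 1) carries sqrt(t)*log(sqrt(t)); integrate it
on [1, ∞) integrate f = exp(-sqrt(t)/2) against the kernel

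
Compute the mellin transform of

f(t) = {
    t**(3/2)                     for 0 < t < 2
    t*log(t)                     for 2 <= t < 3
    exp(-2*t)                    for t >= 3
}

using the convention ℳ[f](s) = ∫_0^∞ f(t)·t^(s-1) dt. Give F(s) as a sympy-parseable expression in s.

f breaks at 2, 3 into 3 integrals to sum
[0, 2) adds the kernel integral of t**(3/2)
for t in [2, 3): the term is ∫ t*log(t)·t^(s-1)
the [3, ∞) slice contributes ∫ exp(-2*t)·t^(s-1) dt

(-12**s*s*(2*s + 3)*log(4) - 12**s*(2*s + 3)*log(4) + 12**s*(4*s + 6) + 12**s*sqrt(2)*(4*s**2 + 8*s + 4) + 3*18**s*s*(2*s + 3)*log(3) + 18**s*(-6*s - 9) + 3*18**s*(2*s + 3)*log(3) + 3**s*(2*s + 3)*(s**2 + 2*s + 1)*uppergamma(s, 6))/(6**s*(2*s + 3)*(s**2 + 2*s + 1))
  Re(s) > -3/2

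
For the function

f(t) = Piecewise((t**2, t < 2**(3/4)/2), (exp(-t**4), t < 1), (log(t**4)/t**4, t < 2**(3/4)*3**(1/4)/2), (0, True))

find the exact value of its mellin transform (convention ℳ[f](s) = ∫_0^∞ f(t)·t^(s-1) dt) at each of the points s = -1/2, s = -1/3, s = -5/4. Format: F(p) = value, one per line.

back out the power substitution: t on [0, sqrt(2)/2); exp(-t**2) on [sqrt(2)/2, 1); log(t**2)/t**2 on [1, sqrt(6)/2)
strip the power substitution: sqrt(t) on [0, 1/2); exp(-t) on [1/2, 1); log(t)/t on [1, 3/2)
integrate the 3 segments split at 2**(3/4)/2, 1, then add the results
on [0, 2**(3/4)/2): add ∫ t**2·t^(s-1) dt
[2**(3/4)/2, 1) adds the kernel integral of exp(-t**4)
segment [1, 2**(3/4)*3**(1/4)/2) carries log(t**4)/t**4; integrate it

F(-1/2) = -4*2**(1/8)*3**(7/8)*log(3)/81 - 32*2**(1/8)*3**(7/8)/729 - uppergamma(-1/8, 1)/4 + 4*2**(1/8)*3**(7/8)*log(2)/81 + uppergamma(-1/8, 1/2)/4 + 16/81 + 2**(5/8)/3
F(-1/3) = -2*2**(1/12)*3**(11/12)*log(3)/39 - 8*2**(1/12)*3**(11/12)/169 - uppergamma(-1/12, 1)/4 + 2*2**(1/12)*3**(11/12)*log(2)/39 + uppergamma(-1/12, 1/2)/4 + 36/169 + 3*2**(7/12)/10
F(-5/4) = -8*2**(5/16)*3**(11/16)*log(3)/189 - 128*2**(5/16)*3**(11/16)/3969 - uppergamma(-5/16, 1)/4 + 8*2**(5/16)*3**(11/16)*log(2)/189 + uppergamma(-5/16, 1/2)/4 + 64/441 + 2*2**(13/16)/3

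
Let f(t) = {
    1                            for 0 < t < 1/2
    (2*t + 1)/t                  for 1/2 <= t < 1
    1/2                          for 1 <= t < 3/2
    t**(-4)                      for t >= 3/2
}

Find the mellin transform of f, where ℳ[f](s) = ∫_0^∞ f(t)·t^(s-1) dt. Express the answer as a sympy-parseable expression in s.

remove the shared t-power first: t on [0, 1/2); 2*t + 1 on [1/2, 1); t/2 on [1, 3/2); …
cuts at 1/2, 1, 3/2: linearity sums the 4 kernel integrals
∫ over [0, 1/2) of 1·t^(s-1) joins the sum
segment [1/2, 1) carries (2*t + 1)/t; integrate it
[1, 3/2) adds the kernel integral of 1/2
segment [3/2, ∞) carries t**(-4); integrate it

(405*2**s*s**2 - 1863*2**s*s + 972*2**s + 49*3**s*s**2 - 373*3**s*s + 324*3**s - 486*s**2 + 2106*s - 648)/(162*2**s*s*(s**2 - 5*s + 4))
  0 < Re(s) < 4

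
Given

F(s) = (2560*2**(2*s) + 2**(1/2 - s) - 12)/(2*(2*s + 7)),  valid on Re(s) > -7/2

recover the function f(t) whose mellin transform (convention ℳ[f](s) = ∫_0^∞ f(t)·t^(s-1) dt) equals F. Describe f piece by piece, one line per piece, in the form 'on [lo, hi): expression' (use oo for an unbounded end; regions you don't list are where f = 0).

along the cuts 1/2, 1, ℳ[f](s) splits into 3 integrals
between 0 and 1/2 the integrand is 6*t**(7/2)·t^(s-1)
segment [1/2, 1) carries 2*t**(7/2); integrate it
segment 1 to 4 holds 5*t**(7/2); add its integral

on [0, 1/2): 6*t**(7/2)
on [1/2, 1): 2*t**(7/2)
on [1, 4): 5*t**(7/2)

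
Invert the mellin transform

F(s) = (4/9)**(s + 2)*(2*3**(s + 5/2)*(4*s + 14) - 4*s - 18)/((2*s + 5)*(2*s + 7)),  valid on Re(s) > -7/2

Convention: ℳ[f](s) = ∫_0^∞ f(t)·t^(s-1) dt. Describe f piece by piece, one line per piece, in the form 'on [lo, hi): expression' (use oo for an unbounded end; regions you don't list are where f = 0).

on [0, 4/9): 27*t**(7/2)/8
on [4/9, 4/3): 3*t**(5/2)

back out the shared t-power: 27*t**(3/2)/8 on [0, 4/9); 3*sqrt(t) on [4/9, 4/3)
back out the common scale on t: 3*sqrt(6)*t**(3/2)/4 on [0, 2/3); sqrt(6)*sqrt(t) on [2/3, 2)
reversing the common scale on t: t**(3/2) on [0, 1); 2*sqrt(t) on [1, 3)
linearity at 4/9 turns ℳ[f](s) into 2 summed integrals
[0, 4/9) adds the kernel integral of 27*t**(7/2)/8
on [4/9, 4/3): add ∫ 3*t**(5/2)·t^(s-1) dt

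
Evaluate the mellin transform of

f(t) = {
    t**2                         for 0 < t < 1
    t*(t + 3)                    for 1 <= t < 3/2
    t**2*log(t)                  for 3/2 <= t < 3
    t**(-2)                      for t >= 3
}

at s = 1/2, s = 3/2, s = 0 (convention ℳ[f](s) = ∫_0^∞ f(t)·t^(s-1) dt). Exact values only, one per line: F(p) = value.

undo the shared t-power: t on [0, 1); t + 3 on [1, 3/2); t*log(t) on [3/2, 3); …
slice at 1, 3/2, 3, transform all 4 pieces, and sum them
over [0, 1), the kernel integral of t**2 enters the sum
[1, 3/2) adds the kernel integral of t*(t + 3)
piece [3/2, 3): integrate t**2*log(t) against the kernel
on [3, ∞) integrate f = t**(-2) against the kernel

F(1/2) = -922*sqrt(3)/675 - 2 + 213*sqrt(6)/100 + log(2**(9*sqrt(6)/20)*3**(-9*sqrt(6)/20 + 18*sqrt(3)/5))
F(3/2) = -226*sqrt(3)/147 - 27*sqrt(6)*log(3)/56 - 6/5 + 27*sqrt(6)*log(2)/56 + 3861*sqrt(6)/1960 + 54*sqrt(3)*log(3)/7
F(0) = 9*log(2)/8 + 143/144 + 27*log(3)/8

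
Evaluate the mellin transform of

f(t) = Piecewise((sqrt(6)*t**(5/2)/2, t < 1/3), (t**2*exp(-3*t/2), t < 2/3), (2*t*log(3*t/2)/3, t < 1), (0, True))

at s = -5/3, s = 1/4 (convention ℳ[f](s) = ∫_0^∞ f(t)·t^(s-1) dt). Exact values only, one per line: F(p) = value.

F(-5/3) = -3/2 + log(2/3) - 2**(1/3)*3**(2/3)*uppergamma(1/3, 1)/3 + 2**(1/3)*3**(2/3)*uppergamma(1/3, 1/2)/3 + sqrt(2)*3**(2/3)/5 + 3*2**(1/3)*3**(2/3)/4
F(1/4) = -32/75 - 8*log(2)/15 - 4*2**(1/4)*3**(3/4)*uppergamma(9/4, 1)/27 + 2*sqrt(2)*3**(3/4)/297 + 64*2**(1/4)*3**(3/4)/675 + 4*2**(1/4)*3**(3/4)*uppergamma(9/4, 1/2)/27 + 8*log(3)/15

the shared t-power comes off first: sqrt(6)*sqrt(t)/2 on [0, 1/3); exp(-3*t/2) on [1/3, 2/3); 2*log(3*t/2)/(3*t) on [2/3, 1)
remove the common scale on t first: sqrt(t) on [0, 1/2); exp(-t) on [1/2, 1); log(t)/t on [1, 3/2)
split f at 1/3, 2/3: ℳ[f](s) collects 3 kernel integrals
on [0, 1/3) integrate f = sqrt(6)*t**(5/2)/2 against the kernel
piece [1/3, 2/3): integrate t**2*exp(-3*t/2) against the kernel
the [2/3, 1) slice contributes ∫ 2*t*log(3*t/2)/3·t^(s-1) dt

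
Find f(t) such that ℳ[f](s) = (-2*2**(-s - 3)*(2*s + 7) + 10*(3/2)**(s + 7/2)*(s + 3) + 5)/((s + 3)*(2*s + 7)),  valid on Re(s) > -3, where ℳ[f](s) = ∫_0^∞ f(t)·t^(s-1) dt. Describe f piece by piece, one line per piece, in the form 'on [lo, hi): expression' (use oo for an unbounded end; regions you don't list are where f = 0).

linearity at 1/2, 1 turns ℳ[f](s) into 3 summed integrals
between 0 and 1/2 the integrand is 3*t**3·t^(s-1)
on [1/2, 1): add ∫ 5*t**3·t^(s-1) dt
segment [1, 3/2) carries 5*t**(7/2); integrate it

on [0, 1/2): 3*t**3
on [1/2, 1): 5*t**3
on [1, 3/2): 5*t**(7/2)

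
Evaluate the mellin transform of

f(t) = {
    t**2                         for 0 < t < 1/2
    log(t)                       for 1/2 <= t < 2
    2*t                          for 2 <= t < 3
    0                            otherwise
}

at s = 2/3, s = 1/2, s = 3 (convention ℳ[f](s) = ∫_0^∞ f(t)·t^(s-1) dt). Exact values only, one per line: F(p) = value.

F(2/3) = 3*2**(1/3)*(-496*2**(1/3) + 125 + log(2**(80 + 160*2**(1/3))) + 192*6**(2/3))/320
F(1/2) = sqrt(2)*(-277 + 180*log(2) + 120*sqrt(6))/60
F(3) = 65*log(2)/24 + 5061/160

the 3 pieces separated at 1/2, 2 each add one integral
on [0, 1/2) integrate f = t**2 against the kernel
segment [1/2, 2) carries log(t); integrate it
on [2, 3) integrate f = 2*t against the kernel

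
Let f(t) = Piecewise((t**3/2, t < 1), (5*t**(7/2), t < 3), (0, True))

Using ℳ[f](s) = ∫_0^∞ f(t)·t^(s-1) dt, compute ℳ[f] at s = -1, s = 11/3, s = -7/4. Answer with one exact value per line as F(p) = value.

F(-1) = -7/4 + 18*sqrt(3)
F(11/3) = -1071/1720 + 65610*3**(1/6)/43
F(-7/4) = -86/35 + 60*3**(3/4)/7

breakpoints 1: one integral from each of the 2 segments
on [0, 1): add ∫ t**3/2·t^(s-1) dt
on [1, 3) integrate f = 5*t**(7/2) against the kernel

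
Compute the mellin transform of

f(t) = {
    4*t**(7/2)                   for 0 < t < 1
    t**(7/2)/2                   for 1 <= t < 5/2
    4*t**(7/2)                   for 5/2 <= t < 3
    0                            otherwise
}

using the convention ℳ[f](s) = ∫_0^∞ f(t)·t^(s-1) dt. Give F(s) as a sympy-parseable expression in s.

(8*3**(s + 7/2) - 7*(5/2)**(s + 7/2) + 7)/(2*s + 7)
  Re(s) > -7/2

summing 3 kernel integrals split by 1, 5/2 yields ℳ[f](s)
between 0 and 1 the integrand is 4*t**(7/2)·t^(s-1)
over [1, 5/2), the kernel integral of t**(7/2)/2 enters the sum
between 5/2 and 3 the integrand is 4*t**(7/2)·t^(s-1)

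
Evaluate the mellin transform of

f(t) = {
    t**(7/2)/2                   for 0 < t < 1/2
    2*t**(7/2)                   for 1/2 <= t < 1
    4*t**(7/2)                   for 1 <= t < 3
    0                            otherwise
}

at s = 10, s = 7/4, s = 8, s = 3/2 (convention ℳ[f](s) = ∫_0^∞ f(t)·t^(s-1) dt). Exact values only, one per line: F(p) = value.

F(10) = -4/27 - sqrt(2)/147456 + 472392*sqrt(3)
F(7/4) = -8/21 - 2**(3/4)/224 + 1296*3**(1/4)/7
F(8) = -4/23 - 3*sqrt(2)/94208 + 1417176*sqrt(3)/23
F(3/2) = 62077/320

linearity at 1/2, 1 turns ℳ[f](s) into 3 summed integrals
on [0, 1/2) integrate f = t**(7/2)/2 against the kernel
on [1/2, 1) integrate f = 2*t**(7/2) against the kernel
on [1, 3) integrate f = 4*t**(7/2) against the kernel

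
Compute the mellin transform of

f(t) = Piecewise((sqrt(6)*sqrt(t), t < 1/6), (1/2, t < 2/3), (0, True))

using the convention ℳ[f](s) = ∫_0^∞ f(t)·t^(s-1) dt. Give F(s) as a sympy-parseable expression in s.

back out the common scale on t: 2*sqrt(t) on [0, 1/4); 1/2 on [1/4, 1)
back out the power substitution: 2*t on [0, 1/2); 1/2 on [1/2, 1)
peel off the common scale on t: t on [0, 1); 1/2 on [1, 2)
treat the 2 regions marked off by 1/6 separately and sum
for t in [0, 1/6): the term is ∫ sqrt(6)*sqrt(t)·t^(s-1)
∫ over [1/6, 2/3) of 1/2·t^(s-1) joins the sum

(4**s*(2*s + 1)/2 + s - 1/2)/(6**s*s*(2*s + 1))
  Re(s) > -1/2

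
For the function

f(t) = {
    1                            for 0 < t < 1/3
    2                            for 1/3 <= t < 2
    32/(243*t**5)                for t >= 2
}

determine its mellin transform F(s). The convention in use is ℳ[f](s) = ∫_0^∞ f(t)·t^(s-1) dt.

the common scale on t comes off first: 1 on [0, 1/2); 2 on [1/2, 3); t**(-5) on [3, ∞)
reversing the shared t-power: t on [0, 1/2); 2*t on [1/2, 3); t**(-4) on [3, ∞)
breakpoints 1/3, 2: one integral from each of the 3 segments
∫ 1·t^(s-1) over [0, 1/3)
segment [1/3, 2) carries 2; integrate it
∫ over [2, ∞) of 32/(243*t**5)·t^(s-1) joins the sum

(485*6**s*s - 2430*6**s - 243*s + 1215)/(243*3**s*s*(s - 5))
  0 < Re(s) < 5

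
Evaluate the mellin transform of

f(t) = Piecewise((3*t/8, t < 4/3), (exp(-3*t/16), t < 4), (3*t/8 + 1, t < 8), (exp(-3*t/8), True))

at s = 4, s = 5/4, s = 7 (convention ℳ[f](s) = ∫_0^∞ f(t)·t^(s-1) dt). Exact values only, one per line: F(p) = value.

strip the common scale on t: 3*t/4 on [0, 2/3); exp(-3*t/8) on [2/3, 2); 3*t/4 + 1 on [2, 4); …
undo the common scale on t: 3*t/2 on [0, 1/3); exp(-3*t/4) on [1/3, 1); 3*t/2 + 1 on [1, 2); …
peel off the common scale on t: t on [0, 1/2); exp(-t/2) on [1/2, 3/2); t + 1 on [3/2, 3); …
summing 4 kernel integrals split by 4/3, 4, 8 yields ℳ[f](s)
segment 0 to 4/3 holds 3*t/8; add its integral
on [4/3, 4): add ∫ exp(-3*t/16)·t^(s-1) dt
[4, 8) adds the kernel integral of (3*t/8 + 1)
on [8, ∞) integrate f = exp(-3*t/8) against the kernel

F(4) = -275456*exp(-3/4)/27 + 106496*exp(-3)/27 + 1353152/405 + 504832*exp(-1/4)/81
F(5/4) = -88*sqrt(2)/15 - 32*3**(3/4)*uppergamma(5/4, 3/4)/9 + 8*6**(3/4)*uppergamma(5/4, 3)/9 + 8*sqrt(2)*3**(3/4)/81 + 32*3**(3/4)*uppergamma(5/4, 1/4)/9 + 256*2**(3/4)/15
F(7) = -45461602304*exp(-3/4)/243 + 3256877056*exp(-3)/243 + 16543105024/15309 + 248168120320*exp(-1/4)/2187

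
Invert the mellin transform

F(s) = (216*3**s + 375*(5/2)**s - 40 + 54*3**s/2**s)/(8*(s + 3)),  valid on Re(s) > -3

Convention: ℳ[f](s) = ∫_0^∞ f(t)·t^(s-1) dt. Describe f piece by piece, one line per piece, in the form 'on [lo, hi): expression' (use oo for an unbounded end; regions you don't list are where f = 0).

the 4 pieces separated at 1, 3/2, 5/2 each add one integral
on [0, 1): add ∫ t**3·t^(s-1) dt
over [1, 3/2), the kernel integral of 6*t**3 enters the sum
on [3/2, 5/2): add ∫ 4*t**3·t^(s-1) dt
over [5/2, 3), the kernel integral of t**3 enters the sum

on [0, 1): t**3
on [1, 3/2): 6*t**3
on [3/2, 5/2): 4*t**3
on [5/2, 3): t**3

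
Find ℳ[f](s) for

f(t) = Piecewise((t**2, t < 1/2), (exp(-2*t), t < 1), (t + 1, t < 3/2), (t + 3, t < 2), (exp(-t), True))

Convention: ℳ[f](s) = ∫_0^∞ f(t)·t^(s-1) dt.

(20*2**(2*s)*s*(s + 2) + 12*2**(2*s)*(s + 2) + 4*2**s*s*(s + 1)*(s + 2)*uppergamma(s, 2) - 8*2**s*s*(s + 2) - 4*2**s*(s + 2) - 8*3**s*s*(s + 2) - 8*3**s*(s + 2) + 4*s*(s + 1)*(s + 2)*uppergamma(s, 1) - 4*s*(s + 1)*(s + 2)*uppergamma(s, 2) + s*(s + 1))/(4*2**s*s*(s + 1)*(s + 2))
  Re(s) > -2

treat the 5 regions marked off by 1/2, 1, 3/2, 2 separately and sum
over [0, 1/2), the kernel integral of t**2 enters the sum
segment 1/2 to 1 holds exp(-2*t); add its integral
for t in [1, 3/2): the term is ∫ (t + 1)·t^(s-1)
segment 3/2 to 2 holds (t + 3); add its integral
∫ over [2, ∞) of exp(-t)·t^(s-1) joins the sum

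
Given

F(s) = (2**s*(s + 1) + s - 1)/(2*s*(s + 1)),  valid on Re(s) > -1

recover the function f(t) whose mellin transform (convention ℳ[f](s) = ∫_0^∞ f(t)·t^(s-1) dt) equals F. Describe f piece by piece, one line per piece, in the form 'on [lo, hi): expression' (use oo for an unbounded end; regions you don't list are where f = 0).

on [0, 1): t
on [1, 2): 1/2

treat the 2 regions marked off by 1 separately and sum
segment [0, 1) carries t; integrate it
over [1, 2), the kernel integral of 1/2 enters the sum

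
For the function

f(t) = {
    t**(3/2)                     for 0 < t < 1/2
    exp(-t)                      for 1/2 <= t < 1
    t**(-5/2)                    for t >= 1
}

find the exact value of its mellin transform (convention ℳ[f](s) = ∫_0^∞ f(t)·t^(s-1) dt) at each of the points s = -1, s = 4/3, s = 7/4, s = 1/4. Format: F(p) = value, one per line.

F(-1) = -expint(2, 1) + 2/7 + 2*expint(2, 1/2) + sqrt(2)
F(4/3) = -uppergamma(4/3, 1) + 3*2**(1/6)/68 + uppergamma(4/3, 1/2) + 6/7
F(7/4) = -uppergamma(7/4, 1) + 2**(3/4)/52 + uppergamma(7/4, 1/2) + 4/3
F(1/4) = -uppergamma(1/4, 1) + 2**(1/4)/7 + 4/9 + uppergamma(1/4, 1/2)

treat the 3 regions marked off by 1/2, 1 separately and sum
piece [0, 1/2): integrate t**(3/2) against the kernel
over [1/2, 1), the kernel integral of exp(-t) enters the sum
for t in [1, ∞): the term is ∫ t**(-5/2)·t^(s-1)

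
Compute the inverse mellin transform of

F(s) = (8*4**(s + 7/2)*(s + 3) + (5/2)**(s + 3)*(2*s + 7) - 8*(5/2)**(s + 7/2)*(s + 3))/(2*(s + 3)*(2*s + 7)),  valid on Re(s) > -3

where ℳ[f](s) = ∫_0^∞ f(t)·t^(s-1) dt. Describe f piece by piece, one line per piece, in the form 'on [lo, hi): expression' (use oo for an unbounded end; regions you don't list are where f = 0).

on [0, 5/2): t**3/2
on [5/2, 4): 2*t**(7/2)

along the cuts 5/2, ℳ[f](s) splits into 2 integrals
the [0, 5/2) slice contributes ∫ t**3/2·t^(s-1) dt
over [5/2, 4), the kernel integral of 2*t**(7/2) enters the sum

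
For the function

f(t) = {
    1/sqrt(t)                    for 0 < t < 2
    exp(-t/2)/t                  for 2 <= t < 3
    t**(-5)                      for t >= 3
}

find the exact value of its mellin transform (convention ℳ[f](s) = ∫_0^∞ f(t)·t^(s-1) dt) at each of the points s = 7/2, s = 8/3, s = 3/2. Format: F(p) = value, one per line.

peel off the shared t-power: sqrt(t) on [0, 2); exp(-t/2) on [2, 3); t**(-4) on [3, ∞)
decompose at 2, 3; ℳ[f](s) sums the 3 pieces' integrals
∫ 1/sqrt(t)·t^(s-1) over [0, 2)
segment 2 to 3 holds exp(-t/2)/t; add its integral
on [3, ∞): add ∫ t**(-5)·t^(s-1) dt

F(7/2) = -12*sqrt(3)*exp(-3/2) - 3*sqrt(2)*sqrt(pi)*erfc(sqrt(6)/2) + 2*sqrt(3)/27 + 3*sqrt(2)*sqrt(pi)*erfc(1) + 8/3 + 10*sqrt(2)*exp(-1)
F(8/3) = -2*2**(2/3)*uppergamma(5/3, 3/2) + 3**(2/3)/63 + 2*2**(2/3)*uppergamma(5/3, 1) + 24*2**(1/6)/13
F(3/2) = -sqrt(2)*sqrt(pi)*erfc(sqrt(6)/2) + 2*sqrt(3)/567 + sqrt(2)*sqrt(pi)*erfc(1) + 2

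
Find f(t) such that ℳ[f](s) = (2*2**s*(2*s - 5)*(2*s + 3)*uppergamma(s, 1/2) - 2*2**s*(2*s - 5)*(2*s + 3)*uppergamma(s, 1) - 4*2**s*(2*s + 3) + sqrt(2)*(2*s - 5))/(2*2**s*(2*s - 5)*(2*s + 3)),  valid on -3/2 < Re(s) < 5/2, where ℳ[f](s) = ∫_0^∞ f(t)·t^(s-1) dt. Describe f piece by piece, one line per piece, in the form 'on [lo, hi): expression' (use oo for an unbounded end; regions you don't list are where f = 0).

treat the 3 regions marked off by 1/2, 1 separately and sum
segment [0, 1/2) carries t**(3/2); integrate it
piece [1/2, 1): integrate exp(-t) against the kernel
[1, ∞) adds the kernel integral of t**(-5/2)

on [0, 1/2): t**(3/2)
on [1/2, 1): exp(-t)
on [1, oo): t**(-5/2)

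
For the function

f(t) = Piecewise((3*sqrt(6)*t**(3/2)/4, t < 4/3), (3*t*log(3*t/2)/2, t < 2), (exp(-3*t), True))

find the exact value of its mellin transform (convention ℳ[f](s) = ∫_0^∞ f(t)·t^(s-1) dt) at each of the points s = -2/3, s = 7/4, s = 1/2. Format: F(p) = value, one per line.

F(-2/3) = -27*2**(1/3)/2 + 3**(2/3)*uppergamma(-2/3, 6) + log(3**(9*2**(1/3)/2)/2**(3*6**(2/3)/2)) + 6*2**(1/6)*3**(2/3)/5 + 9*6**(2/3)/2
F(7/4) = -96*2**(3/4)/121 - 64*sqrt(2)*3**(1/4)*log(2)/99 + 3**(1/4)*uppergamma(7/4, 6)/9 + 256*sqrt(2)*3**(1/4)/1089 + 128*3**(1/4)/117 + 24*2**(3/4)*log(3)/11
F(1/2) = -4*sqrt(2)/3 + sqrt(3)*sqrt(pi)*erfc(sqrt(6))/3 + 16*sqrt(3)/27 + 2*sqrt(6)/3 + log(3**(2*sqrt(2))/2**(8*sqrt(3)/9))

strip the common scale on t: t**(3/2) on [0, 2); t*log(t) on [2, 3); exp(-2*t) on [3, ∞)
cuts at 4/3, 2: linearity sums the 3 kernel integrals
on [0, 4/3): add ∫ 3*sqrt(6)*t**(3/2)/4·t^(s-1) dt
∫ 3*t*log(3*t/2)/2·t^(s-1) over [4/3, 2)
piece [2, ∞): integrate exp(-3*t) against the kernel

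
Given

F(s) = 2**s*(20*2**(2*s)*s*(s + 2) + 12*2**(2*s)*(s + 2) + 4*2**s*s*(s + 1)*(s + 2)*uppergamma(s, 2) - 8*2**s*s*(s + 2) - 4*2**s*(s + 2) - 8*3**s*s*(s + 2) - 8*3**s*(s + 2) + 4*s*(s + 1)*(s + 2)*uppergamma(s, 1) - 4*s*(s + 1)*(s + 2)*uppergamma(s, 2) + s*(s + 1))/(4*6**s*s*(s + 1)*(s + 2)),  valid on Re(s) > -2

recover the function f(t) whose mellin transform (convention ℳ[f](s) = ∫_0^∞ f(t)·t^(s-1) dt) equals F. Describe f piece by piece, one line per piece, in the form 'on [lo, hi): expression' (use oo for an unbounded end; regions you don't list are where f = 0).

undo the common scale on t: 9*t**2 on [0, 1/6); exp(-6*t) on [1/6, 1/3); 3*t + 1 on [1/3, 1/2); …
peel off the common scale on t: t**2 on [0, 1/2); exp(-2*t) on [1/2, 1); t + 1 on [1, 3/2); …
integrate the 5 segments split at 1/3, 2/3, 1, 4/3, then add the results
∫ over [0, 1/3) of 9*t**2/4·t^(s-1) joins the sum
between 1/3 and 2/3 the integrand is exp(-3*t)·t^(s-1)
on [2/3, 1): add ∫ (3*t/2 + 1)·t^(s-1) dt
segment 1 to 4/3 holds (3*t/2 + 3); add its integral
[4/3, ∞) adds the kernel integral of exp(-3*t/2)

on [0, 1/3): 9*t**2/4
on [1/3, 2/3): exp(-3*t)
on [2/3, 1): 3*t/2 + 1
on [1, 4/3): 3*t/2 + 3
on [4/3, oo): exp(-3*t/2)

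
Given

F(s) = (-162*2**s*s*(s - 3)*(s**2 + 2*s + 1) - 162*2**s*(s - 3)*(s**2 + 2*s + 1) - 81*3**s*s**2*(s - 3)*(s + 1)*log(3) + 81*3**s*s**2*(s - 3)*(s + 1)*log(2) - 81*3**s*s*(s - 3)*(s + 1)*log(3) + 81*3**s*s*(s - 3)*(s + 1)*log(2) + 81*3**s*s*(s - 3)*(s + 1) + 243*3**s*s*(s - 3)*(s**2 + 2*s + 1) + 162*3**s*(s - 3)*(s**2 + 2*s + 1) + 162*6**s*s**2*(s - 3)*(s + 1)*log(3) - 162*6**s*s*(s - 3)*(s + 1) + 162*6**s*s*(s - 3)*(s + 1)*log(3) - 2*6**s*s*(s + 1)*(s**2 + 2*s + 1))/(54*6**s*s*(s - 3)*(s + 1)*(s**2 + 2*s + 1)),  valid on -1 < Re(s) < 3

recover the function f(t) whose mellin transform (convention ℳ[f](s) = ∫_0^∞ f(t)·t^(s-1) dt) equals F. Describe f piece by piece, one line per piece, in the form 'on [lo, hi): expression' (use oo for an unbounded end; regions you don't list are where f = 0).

on [0, 1/3): 3*t
on [1/3, 1/2): 3*t + 3
on [1/2, 1): 3*t*log(3*t)
on [1, oo): 1/(27*t**3)

undo the common scale on t: t on [0, 1); t + 3 on [1, 3/2); t*log(t) on [3/2, 3); …
linearity at 1/3, 1/2, 1 turns ℳ[f](s) into 4 summed integrals
on [0, 1/3) integrate f = 3*t against the kernel
on [1/3, 1/2) integrate f = (3*t + 3) against the kernel
segment [1/2, 1) carries 3*t*log(3*t); integrate it
for t in [1, ∞): the term is ∫ 1/(27*t**3)·t^(s-1)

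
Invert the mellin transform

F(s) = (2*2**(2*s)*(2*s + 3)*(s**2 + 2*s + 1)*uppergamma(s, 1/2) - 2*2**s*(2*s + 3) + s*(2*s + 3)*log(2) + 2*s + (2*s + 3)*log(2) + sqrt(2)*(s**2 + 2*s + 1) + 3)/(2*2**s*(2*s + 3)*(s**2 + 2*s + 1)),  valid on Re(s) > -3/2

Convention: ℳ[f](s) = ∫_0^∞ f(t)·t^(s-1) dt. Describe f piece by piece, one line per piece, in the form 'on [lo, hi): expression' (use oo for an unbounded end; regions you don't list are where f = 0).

treat the 3 regions marked off by 1/2, 1 separately and sum
for t in [0, 1/2): the term is ∫ t**(3/2)·t^(s-1)
over [1/2, 1), the kernel integral of t*log(t) enters the sum
on [1, ∞) integrate f = exp(-t/2) against the kernel

on [0, 1/2): t**(3/2)
on [1/2, 1): t*log(t)
on [1, oo): exp(-t/2)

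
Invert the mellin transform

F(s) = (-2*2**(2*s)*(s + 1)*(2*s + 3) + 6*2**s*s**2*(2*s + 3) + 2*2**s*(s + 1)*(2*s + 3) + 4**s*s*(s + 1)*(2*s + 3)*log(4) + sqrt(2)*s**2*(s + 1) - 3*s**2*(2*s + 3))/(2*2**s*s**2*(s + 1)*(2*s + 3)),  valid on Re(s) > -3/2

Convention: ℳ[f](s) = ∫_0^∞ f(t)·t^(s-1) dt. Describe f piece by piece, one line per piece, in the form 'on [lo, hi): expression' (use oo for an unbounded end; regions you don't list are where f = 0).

on [0, 1/2): t**(3/2)
on [1/2, 1): 3*t
on [1, 2): log(t)

along the cuts 1/2, 1, ℳ[f](s) splits into 3 integrals
∫ t**(3/2)·t^(s-1) over [0, 1/2)
∫ 3*t·t^(s-1) over [1/2, 1)
between 1 and 2 the integrand is log(t)·t^(s-1)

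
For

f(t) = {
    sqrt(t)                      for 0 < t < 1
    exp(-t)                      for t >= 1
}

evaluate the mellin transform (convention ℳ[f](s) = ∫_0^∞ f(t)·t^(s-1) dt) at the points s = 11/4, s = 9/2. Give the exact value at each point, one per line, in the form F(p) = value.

F(11/4) = 4/13 + uppergamma(11/4, 1)
F(9/2) = (E*(16 + 525*sqrt(pi)*erfc(1)) + 2110)*exp(-1)/80

f breaks at 1 into 2 integrals to sum
segment [0, 1) carries sqrt(t); integrate it
piece [1, ∞): integrate exp(-t) against the kernel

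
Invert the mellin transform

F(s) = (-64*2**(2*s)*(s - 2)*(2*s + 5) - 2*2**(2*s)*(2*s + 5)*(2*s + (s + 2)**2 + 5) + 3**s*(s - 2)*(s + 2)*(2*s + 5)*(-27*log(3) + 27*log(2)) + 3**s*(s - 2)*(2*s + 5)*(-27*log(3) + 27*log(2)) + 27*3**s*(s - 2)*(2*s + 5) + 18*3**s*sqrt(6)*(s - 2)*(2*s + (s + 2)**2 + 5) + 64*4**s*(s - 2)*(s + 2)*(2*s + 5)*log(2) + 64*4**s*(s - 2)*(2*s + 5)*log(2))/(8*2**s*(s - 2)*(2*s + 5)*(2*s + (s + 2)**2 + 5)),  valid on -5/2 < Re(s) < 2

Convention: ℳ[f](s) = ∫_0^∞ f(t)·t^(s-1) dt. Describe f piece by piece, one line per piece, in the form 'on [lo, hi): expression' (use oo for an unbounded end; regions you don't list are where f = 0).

the shared t-power comes off first: t**(3/2) on [0, 3/2); t**2*log(t) on [3/2, 2); t**(-3) on [2, ∞)
the shared t-power comes off first: sqrt(t) on [0, 3/2); t*log(t) on [3/2, 2); t**(-4) on [2, ∞)
breakpoints 3/2, 2: one integral from each of the 3 segments
∫ over [0, 3/2) of t**(5/2)·t^(s-1) joins the sum
piece [3/2, 2): integrate t**3*log(t) against the kernel
on [2, ∞): add ∫ t**(-2)·t^(s-1) dt

on [0, 3/2): t**(5/2)
on [3/2, 2): t**3*log(t)
on [2, oo): t**(-2)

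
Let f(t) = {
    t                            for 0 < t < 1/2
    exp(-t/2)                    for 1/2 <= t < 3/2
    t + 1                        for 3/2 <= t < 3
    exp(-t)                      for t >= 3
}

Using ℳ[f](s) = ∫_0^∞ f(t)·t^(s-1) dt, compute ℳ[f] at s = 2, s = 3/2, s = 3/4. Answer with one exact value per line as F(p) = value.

the 4 pieces separated at 1/2, 3/2, 3 each add one integral
on [0, 1/2): add ∫ t·t^(s-1) dt
∫ exp(-t/2)·t^(s-1) over [1/2, 3/2)
for t in [3/2, 3): the term is ∫ (t + 1)·t^(s-1)
piece [3, ∞): integrate exp(-t) against the kernel

F(2) = -7*exp(-3/4) + 4*exp(-3) + 5*exp(-1/4) + 271/24
F(3/2) = -19*sqrt(6)/20 - sqrt(6)*exp(-3/4) - sqrt(2)*sqrt(pi)*erfc(sqrt(3)/2) + sqrt(pi)*erfc(sqrt(3))/2 + sqrt(2)/20 + sqrt(3)*exp(-3) + sqrt(2)*exp(-1/4) + sqrt(2)*sqrt(pi)*erfc(1/2) + 28*sqrt(3)/5
F(3/4) = -23*2**(1/4)*3**(3/4)/21 - 2**(3/4)*uppergamma(3/4, 3/4) + uppergamma(3/4, 3) + 2**(1/4)/7 + 2**(3/4)*uppergamma(3/4, 1/4) + 64*3**(3/4)/21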